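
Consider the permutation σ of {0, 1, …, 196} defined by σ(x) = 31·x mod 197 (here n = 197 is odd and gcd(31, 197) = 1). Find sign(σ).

Start at x=98: 98 → 83 → 12 → 175 → 106 → 134 → 17 → … (one orbit).
Decompose π into cycles: lengths [196, 1] (2 cycles, including the fixed point 0).
Σ(ℓ_i−1) = 197−2 = 195; sign = (−1)^195 = -1.
The Jacobi symbol (31|197) = -1 (Zolotarev) agrees.

-1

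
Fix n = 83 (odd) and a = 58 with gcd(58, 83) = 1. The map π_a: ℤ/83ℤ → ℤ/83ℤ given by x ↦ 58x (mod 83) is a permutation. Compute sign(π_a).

-1

Trace 41: π^k(41) = [41, 54, 61, 52, 28, 47, 70] for k=0..6.
The orbit structure of x ↦ 58x mod 83: 2 orbits of sizes [82, 1].
n − c = 83 − 2 = 81; sign = (−1)^81 = -1.
Check: (58/83) = -1 by Zolotarev.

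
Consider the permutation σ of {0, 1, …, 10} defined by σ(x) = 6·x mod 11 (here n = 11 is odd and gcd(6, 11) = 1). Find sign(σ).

-1

Trace 7: π^k(7) = [7, 9, 10, 5, 8, 4, 2] for k=0..6.
π_6 has 2 disjoint cycles with lengths [10, 1] on {0,…,10}.
With 2 cycles on 11 points, sign = (−1)^{11−2} = -1.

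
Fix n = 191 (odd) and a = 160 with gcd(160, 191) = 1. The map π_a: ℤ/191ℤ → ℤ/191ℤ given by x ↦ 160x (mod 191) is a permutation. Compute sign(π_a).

+1

Orbit of 125 under x↦160x: [125, 136, 177, 52, 107, 121, 69]… (length divides ord_191(160)).
11 cycles of lengths [19, 19, 19, 19, 19, 19, 19, 19, 19, 19, 1].
n − c = 191 − 11 = 180; sign = (−1)^180 = +1.
(160|191)_J = +1 (Zolotarev's lemma cross-check).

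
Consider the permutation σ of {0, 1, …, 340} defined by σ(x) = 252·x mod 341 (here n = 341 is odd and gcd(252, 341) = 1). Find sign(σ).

Trace 252: π^k(252) = [252, 78, 219, 287, 32, 221, 109] for k=0..6.
Cycle type of π: 10×30 + 5×6 + 2×5 + 1; total 42 cycles.
With 42 cycles on 341 points, sign = (−1)^{341−42} = -1.
The Jacobi symbol (252|341) = -1 (Zolotarev) agrees.

-1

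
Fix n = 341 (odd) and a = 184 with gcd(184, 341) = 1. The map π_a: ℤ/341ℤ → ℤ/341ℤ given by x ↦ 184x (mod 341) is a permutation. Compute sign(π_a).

Trace 157: π^k(157) = [157, 244, 225, 139, 1, 184, 97] for k=0..6.
35 cycles of lengths [10, 10, 10, 10, 10, 10, 10, 10, 10, 10, 10, 10, 10, 10, 10, 10, 10, 10, 10, 10, 10, 10, 10, 10, 10, 10, 10, 10, 10, 10, 10, 10, 10, 10, 1].
Σ(ℓ_i−1) = 341−35 = 306; sign = (−1)^306 = +1.
The Jacobi symbol (184|341) = +1 (Zolotarev) agrees.

+1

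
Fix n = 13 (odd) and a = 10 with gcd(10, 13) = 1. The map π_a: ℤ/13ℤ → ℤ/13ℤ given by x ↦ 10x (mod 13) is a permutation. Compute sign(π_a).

Start at x=1: 1 → 10 → 9 → 12 → 3 → 4 → 1 (one orbit).
Cycle type of π: 6×2 + 1; total 3 cycles.
13 − 3 = 10 transpositions; sign(π) = (−1)^10 = +1.

+1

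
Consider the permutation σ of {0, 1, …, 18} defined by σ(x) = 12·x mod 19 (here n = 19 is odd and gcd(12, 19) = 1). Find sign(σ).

Orbit of 11 under x↦12x: [11, 18, 7, 8, 1, 12]… (length divides ord_19(12)).
Cycle type of π: 6×3 + 1; total 4 cycles.
n − c = 19 − 4 = 15; sign = (−1)^15 = -1.
(12|19)_J = -1 (Zolotarev's lemma cross-check).

-1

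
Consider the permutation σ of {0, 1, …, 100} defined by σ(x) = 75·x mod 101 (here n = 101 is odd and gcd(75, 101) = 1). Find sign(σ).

Trace 55: π^k(55) = [55, 85, 12, 92, 32, 77, 18] for k=0..6.
Cycle lengths of π_75 on ℤ/101ℤ: [100, 1]; 2 cycles in total.
With 2 cycles on 101 points, sign = (−1)^{101−2} = -1.
The Jacobi symbol (75|101) = -1 (Zolotarev) agrees.

-1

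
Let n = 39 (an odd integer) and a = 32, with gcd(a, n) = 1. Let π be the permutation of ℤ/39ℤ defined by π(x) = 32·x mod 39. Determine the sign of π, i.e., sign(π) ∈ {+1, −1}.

+1

Start at x=4: 4 → 11 → 1 → 32 → 10 → 8 → 22 → … (one orbit).
5 cycles of lengths [12, 12, 12, 2, 1].
39 − 5 = 34 transpositions; sign(π) = (−1)^34 = +1.
(32|39)_J = +1 (Zolotarev's lemma cross-check).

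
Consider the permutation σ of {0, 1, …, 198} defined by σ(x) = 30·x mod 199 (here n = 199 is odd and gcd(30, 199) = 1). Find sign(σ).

-1

Start at x=162: 162 → 84 → 132 → 179 → 196 → 109 → 86 → … (one orbit).
Cycle lengths of π_30 on ℤ/199ℤ: [198, 1]; 2 cycles in total.
sign(π) = (−1)^{n − #cycles} = (−1)^{199−2} = (−1)^197 = -1.
Zolotarev: (30|199) = -1, matching the cycle-count sign.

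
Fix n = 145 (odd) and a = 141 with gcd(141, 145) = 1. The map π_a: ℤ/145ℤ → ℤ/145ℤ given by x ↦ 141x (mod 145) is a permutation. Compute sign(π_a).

+1

Orbit of 111 under x↦141x: [111, 136, 36, 1, 141, 16, 81]… (length divides ord_145(141)).
Decompose π into cycles: lengths [7, 7, 7, 7, 7, 7, 7, 7, 7, 7, 7, 7, 7, 7, 7, 7, 7, 7, 7, 7, 1, 1, 1, 1, 1] (25 cycles, including the fixed point 0).
With 25 cycles on 145 points, sign = (−1)^{145−25} = +1.
Zolotarev: (141|145) = +1, matching the cycle-count sign.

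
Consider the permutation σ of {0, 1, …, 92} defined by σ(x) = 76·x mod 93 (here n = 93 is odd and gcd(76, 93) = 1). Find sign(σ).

Start at x=70: 70 → 19 → 49 → 4 → 25 → 40 → 64 → … (one orbit).
π_76 has 9 disjoint cycles with lengths [15, 15, 15, 15, 15, 15, 1, 1, 1] on {0,…,92}.
n − c = 93 − 9 = 84; sign = (−1)^84 = +1.
Via Zolotarev, sign(π_{76}) = (76|93) = +1.

+1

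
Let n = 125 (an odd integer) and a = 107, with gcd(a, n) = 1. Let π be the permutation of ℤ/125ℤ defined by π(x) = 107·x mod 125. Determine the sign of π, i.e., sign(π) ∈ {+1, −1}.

-1

Trace 101: π^k(101) = [101, 57, 99, 93, 76, 7, 124] for k=0..6.
The orbit structure of x ↦ 107x mod 125: 12 orbits of sizes [20, 20, 20, 20, 20, 4, 4, 4, 4, 4, 4, 1].
Σ(ℓ_i−1) = 125−12 = 113; sign = (−1)^113 = -1.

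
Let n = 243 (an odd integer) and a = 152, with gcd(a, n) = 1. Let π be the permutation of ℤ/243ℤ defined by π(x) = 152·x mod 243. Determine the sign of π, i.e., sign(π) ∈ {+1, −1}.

-1

Orbit of 179 under x↦152x: [179, 235, 242, 91, 224, 28, 125]… (length divides ord_243(152)).
Decompose π into cycles: lengths [54, 54, 54, 18, 18, 18, 6, 6, 6, 2, 2, 2, 2, 1] (14 cycles, including the fixed point 0).
Σ(ℓ_i−1) = 243−14 = 229; sign = (−1)^229 = -1.
Check: (152/243) = -1 by Zolotarev.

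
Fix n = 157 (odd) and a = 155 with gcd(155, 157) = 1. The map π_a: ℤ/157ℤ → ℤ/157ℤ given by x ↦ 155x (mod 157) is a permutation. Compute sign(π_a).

Start at x=134: 134 → 46 → 65 → 27 → 103 → 108 → 98 → … (one orbit).
π_155 has 4 disjoint cycles with lengths [52, 52, 52, 1] on {0,…,156}.
n − c = 157 − 4 = 153; sign = (−1)^153 = -1.
The Jacobi symbol (155|157) = -1 (Zolotarev) agrees.

-1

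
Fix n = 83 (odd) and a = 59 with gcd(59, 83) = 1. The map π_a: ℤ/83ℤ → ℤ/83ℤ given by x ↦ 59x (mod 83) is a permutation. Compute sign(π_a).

+1

Start at x=29: 29 → 51 → 21 → 77 → 61 → 30 → 27 → … (one orbit).
Cycle lengths of π_59 on ℤ/83ℤ: [41, 41, 1]; 3 cycles in total.
83 − 3 = 80 transpositions; sign(π) = (−1)^80 = +1.
The Jacobi symbol (59|83) = +1 (Zolotarev) agrees.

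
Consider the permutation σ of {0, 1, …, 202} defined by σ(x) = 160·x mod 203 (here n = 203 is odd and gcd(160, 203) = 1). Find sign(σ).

Start at x=188: 188 → 36 → 76 → 183 → 48 → 169 → 41 → … (one orbit).
Decompose π into cycles: lengths [28, 28, 28, 28, 28, 28, 28, 2, 2, 2, 1] (11 cycles, including the fixed point 0).
Σ(ℓ_i−1) = 203−11 = 192; sign = (−1)^192 = +1.

+1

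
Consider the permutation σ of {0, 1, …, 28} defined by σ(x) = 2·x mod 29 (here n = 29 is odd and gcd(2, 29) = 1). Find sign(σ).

-1

Start at x=10: 10 → 20 → 11 → 22 → 15 → 1 → 2 → … (one orbit).
π_2 has 2 disjoint cycles with lengths [28, 1] on {0,…,28}.
With 2 cycles on 29 points, sign = (−1)^{29−2} = -1.
(2|29)_J = -1 (Zolotarev's lemma cross-check).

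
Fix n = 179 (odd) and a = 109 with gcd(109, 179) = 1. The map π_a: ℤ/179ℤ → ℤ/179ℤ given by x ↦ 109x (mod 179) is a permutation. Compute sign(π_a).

Start at x=75: 75 → 120 → 13 → 164 → 155 → 69 → 3 → … (one orbit).
Cycle type of π: 178 + 1; total 2 cycles.
n − c = 179 − 2 = 177; sign = (−1)^177 = -1.
Check: (109/179) = -1 by Zolotarev.

-1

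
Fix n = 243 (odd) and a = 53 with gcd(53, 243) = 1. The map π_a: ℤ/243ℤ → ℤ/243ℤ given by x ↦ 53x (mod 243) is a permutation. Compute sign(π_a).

Start at x=217: 217 → 80 → 109 → 188 → 1 → 53 → 136 → … (one orbit).
Cycle type of π: 18×9 + 6×9 + 2×13 + 1; total 32 cycles.
sign(π) = (−1)^{n − #cycles} = (−1)^{243−32} = (−1)^211 = -1.
Via Zolotarev, sign(π_{53}) = (53|243) = -1.

-1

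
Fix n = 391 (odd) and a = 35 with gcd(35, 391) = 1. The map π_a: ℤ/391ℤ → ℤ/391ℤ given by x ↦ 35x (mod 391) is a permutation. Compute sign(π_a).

Start at x=324: 324 → 1 → 35 → 52 → 256 → 358 → 18 → … (one orbit).
π_35 has 51 disjoint cycles with lengths [11, 11, 11, 11, 11, 11, 11, 11, 11, 11, 11, 11, 11, 11, 11, 11, 11, 11, 11, 11, 11, 11, 11, 11, 11, 11, 11, 11, 11, 11, 11, 11, 11, 11, 1, 1, 1, 1, 1, 1, 1, 1, 1, 1, 1, 1, 1, 1, 1, 1, 1] on {0,…,390}.
51 cycles on 391: each ℓ→(−1)^(ℓ−1), product (−1)^340 = +1.
Via Zolotarev, sign(π_{35}) = (35|391) = +1.

+1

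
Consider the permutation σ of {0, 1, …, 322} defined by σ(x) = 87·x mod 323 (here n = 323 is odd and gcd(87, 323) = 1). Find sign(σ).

+1

Orbit of 172 under x↦87x: [172, 106, 178, 305, 49, 64, 77]… (length divides ord_323(87)).
The orbit structure of x ↦ 87x mod 323: 21 orbits of sizes [24, 24, 24, 24, 24, 24, 24, 24, 24, 24, 24, 24, 8, 8, 3, 3, 3, 3, 3, 3, 1].
Σ(ℓ_i−1) = 323−21 = 302; sign = (−1)^302 = +1.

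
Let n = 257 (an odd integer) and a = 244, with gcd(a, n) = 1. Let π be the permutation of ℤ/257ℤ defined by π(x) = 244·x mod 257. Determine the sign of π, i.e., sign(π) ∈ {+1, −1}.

+1

Orbit of 44 under x↦244x: [44, 199, 240, 221, 211, 84, 193]… (length divides ord_257(244)).
3 cycles of lengths [128, 128, 1].
With 3 cycles on 257 points, sign = (−1)^{257−3} = +1.
The Jacobi symbol (244|257) = +1 (Zolotarev) agrees.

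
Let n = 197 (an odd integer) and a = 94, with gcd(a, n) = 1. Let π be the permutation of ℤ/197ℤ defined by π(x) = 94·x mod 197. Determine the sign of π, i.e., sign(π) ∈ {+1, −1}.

-1

Trace 125: π^k(125) = [125, 127, 118, 60, 124, 33, 147] for k=0..6.
The orbit structure of x ↦ 94x mod 197: 2 orbits of sizes [196, 1].
With 2 cycles on 197 points, sign = (−1)^{197−2} = -1.
Via Zolotarev, sign(π_{94}) = (94|197) = -1.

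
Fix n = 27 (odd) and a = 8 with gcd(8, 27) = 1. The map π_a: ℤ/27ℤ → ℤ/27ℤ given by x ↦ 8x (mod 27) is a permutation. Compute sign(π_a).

-1

Start at x=8: 8 → 10 → 26 → 19 → 17 → 1 → 8 (one orbit).
Cycle type of π: 6×3 + 2×4 + 1; total 8 cycles.
8 cycles on 27: each ℓ→(−1)^(ℓ−1), product (−1)^19 = -1.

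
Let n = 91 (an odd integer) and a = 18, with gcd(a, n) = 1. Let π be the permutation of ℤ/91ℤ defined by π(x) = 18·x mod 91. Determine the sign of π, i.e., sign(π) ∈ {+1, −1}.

-1

Orbit of 57 under x↦18x: [57, 25, 86, 1, 18, 51, 8]… (length divides ord_91(18)).
π_18 has 12 disjoint cycles with lengths [12, 12, 12, 12, 12, 12, 4, 4, 4, 3, 3, 1] on {0,…,90}.
Σ(ℓ_i−1) = 91−12 = 79; sign = (−1)^79 = -1.
Zolotarev: (18|91) = -1, matching the cycle-count sign.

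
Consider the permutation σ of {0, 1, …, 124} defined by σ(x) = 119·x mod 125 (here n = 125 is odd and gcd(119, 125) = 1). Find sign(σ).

Trace 91: π^k(91) = [91, 79, 26, 94, 61, 9, 71] for k=0..6.
The orbit structure of x ↦ 119x mod 125: 7 orbits of sizes [50, 50, 10, 10, 2, 2, 1].
Σ(ℓ_i−1) = 125−7 = 118; sign = (−1)^118 = +1.

+1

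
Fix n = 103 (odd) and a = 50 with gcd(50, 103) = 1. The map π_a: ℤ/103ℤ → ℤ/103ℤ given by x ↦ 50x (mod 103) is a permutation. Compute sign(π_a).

+1

Start at x=29: 29 → 8 → 91 → 18 → 76 → 92 → 68 → … (one orbit).
The orbit structure of x ↦ 50x mod 103: 3 orbits of sizes [51, 51, 1].
103 − 3 = 100 transpositions; sign(π) = (−1)^100 = +1.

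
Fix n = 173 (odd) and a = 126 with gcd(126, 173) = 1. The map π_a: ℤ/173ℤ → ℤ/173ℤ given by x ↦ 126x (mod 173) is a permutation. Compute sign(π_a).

Orbit of 136 under x↦126x: [136, 9, 96, 159, 139, 41, 149]… (length divides ord_173(126)).
Cycle lengths of π_126 on ℤ/173ℤ: [86, 86, 1]; 3 cycles in total.
n − c = 173 − 3 = 170; sign = (−1)^170 = +1.

+1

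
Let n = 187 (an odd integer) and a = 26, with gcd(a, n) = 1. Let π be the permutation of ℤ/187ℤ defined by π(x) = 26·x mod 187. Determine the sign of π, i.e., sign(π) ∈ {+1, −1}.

Orbit of 174 under x↦26x: [174, 36, 1, 26, 115, 185, 135]… (length divides ord_187(26)).
π_26 has 9 disjoint cycles with lengths [40, 40, 40, 40, 8, 8, 5, 5, 1] on {0,…,186}.
With 9 cycles on 187 points, sign = (−1)^{187−9} = +1.
Zolotarev: (26|187) = +1, matching the cycle-count sign.

+1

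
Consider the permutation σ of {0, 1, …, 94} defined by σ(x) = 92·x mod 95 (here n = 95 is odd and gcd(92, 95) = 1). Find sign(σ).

Orbit of 49 under x↦92x: [49, 43, 61, 7, 74, 63, 1]… (length divides ord_95(92)).
The orbit structure of x ↦ 92x mod 95: 6 orbits of sizes [36, 36, 9, 9, 4, 1].
sign(π) = (−1)^{n − #cycles} = (−1)^{95−6} = (−1)^89 = -1.
Zolotarev: (92|95) = -1, matching the cycle-count sign.

-1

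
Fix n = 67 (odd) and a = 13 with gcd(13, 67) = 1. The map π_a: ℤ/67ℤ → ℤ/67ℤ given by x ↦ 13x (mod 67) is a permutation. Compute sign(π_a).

Trace 3: π^k(3) = [3, 39, 38, 25, 57, 4, 52] for k=0..6.
π_13 has 2 disjoint cycles with lengths [66, 1] on {0,…,66}.
Σ(ℓ_i−1) = 67−2 = 65; sign = (−1)^65 = -1.

-1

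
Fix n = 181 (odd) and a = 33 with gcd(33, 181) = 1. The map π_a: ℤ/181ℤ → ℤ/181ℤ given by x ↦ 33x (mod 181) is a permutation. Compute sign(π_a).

+1

Orbit of 45 under x↦33x: [45, 37, 135, 111, 43, 152, 129]… (length divides ord_181(33)).
Decompose π into cycles: lengths [90, 90, 1] (3 cycles, including the fixed point 0).
sign(π) = (−1)^{n − #cycles} = (−1)^{181−3} = (−1)^178 = +1.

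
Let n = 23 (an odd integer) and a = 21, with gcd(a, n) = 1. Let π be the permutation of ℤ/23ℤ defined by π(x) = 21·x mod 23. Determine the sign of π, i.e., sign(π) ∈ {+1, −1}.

Trace 1: π^k(1) = [1, 21, 4, 15, 16, 14, 18] for k=0..6.
π_21 has 2 disjoint cycles with lengths [22, 1] on {0,…,22}.
2 cycles on 23: each ℓ→(−1)^(ℓ−1), product (−1)^21 = -1.

-1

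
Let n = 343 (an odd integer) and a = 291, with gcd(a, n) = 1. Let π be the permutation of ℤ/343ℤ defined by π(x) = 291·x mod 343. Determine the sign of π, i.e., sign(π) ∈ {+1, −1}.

+1

Start at x=37: 37 → 134 → 235 → 128 → 204 → 25 → 72 → … (one orbit).
π_291 has 7 disjoint cycles with lengths [147, 147, 21, 21, 3, 3, 1] on {0,…,342}.
Σ(ℓ_i−1) = 343−7 = 336; sign = (−1)^336 = +1.
Via Zolotarev, sign(π_{291}) = (291|343) = +1.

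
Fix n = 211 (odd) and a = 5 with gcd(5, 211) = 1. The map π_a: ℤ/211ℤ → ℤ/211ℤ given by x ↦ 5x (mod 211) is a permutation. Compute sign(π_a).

+1

Start at x=11: 11 → 55 → 64 → 109 → 123 → 193 → 121 → … (one orbit).
π_5 has 7 disjoint cycles with lengths [35, 35, 35, 35, 35, 35, 1] on {0,…,210}.
7 cycles on 211: each ℓ→(−1)^(ℓ−1), product (−1)^204 = +1.
(5|211)_J = +1 (Zolotarev's lemma cross-check).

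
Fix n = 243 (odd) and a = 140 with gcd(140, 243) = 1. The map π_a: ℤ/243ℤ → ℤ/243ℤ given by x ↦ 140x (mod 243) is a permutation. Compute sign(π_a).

-1

Start at x=107: 107 → 157 → 110 → 91 → 104 → 223 → 116 → … (one orbit).
Cycle lengths of π_140 on ℤ/243ℤ: [162, 54, 18, 6, 2, 1]; 6 cycles in total.
sign(π) = (−1)^{n − #cycles} = (−1)^{243−6} = (−1)^237 = -1.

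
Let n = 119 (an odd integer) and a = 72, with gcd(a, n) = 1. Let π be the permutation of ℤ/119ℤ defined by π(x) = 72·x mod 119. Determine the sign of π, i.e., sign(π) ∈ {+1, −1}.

Start at x=4: 4 → 50 → 30 → 18 → 106 → 16 → 81 → … (one orbit).
The orbit structure of x ↦ 72x mod 119: 15 orbits of sizes [12, 12, 12, 12, 12, 12, 12, 12, 4, 4, 4, 4, 3, 3, 1].
Σ(ℓ_i−1) = 119−15 = 104; sign = (−1)^104 = +1.

+1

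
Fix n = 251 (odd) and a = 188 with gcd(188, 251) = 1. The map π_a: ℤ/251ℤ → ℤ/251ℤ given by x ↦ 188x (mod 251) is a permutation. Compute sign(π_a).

Orbit of 247 under x↦188x: [247, 1, 188, 204, 200, 201, 138]… (length divides ord_251(188)).
Cycle type of π: 50×5 + 1; total 6 cycles.
sign(π) = (−1)^{n − #cycles} = (−1)^{251−6} = (−1)^245 = -1.
(188|251)_J = -1 (Zolotarev's lemma cross-check).

-1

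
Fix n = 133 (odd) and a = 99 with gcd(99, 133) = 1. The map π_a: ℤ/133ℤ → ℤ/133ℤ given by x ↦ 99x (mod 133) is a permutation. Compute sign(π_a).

+1

Orbit of 43 under x↦99x: [43, 1, 99, 92, 64, 85, 36]… (length divides ord_133(99)).
π_99 has 21 disjoint cycles with lengths [9, 9, 9, 9, 9, 9, 9, 9, 9, 9, 9, 9, 9, 9, 1, 1, 1, 1, 1, 1, 1] on {0,…,132}.
133 − 21 = 112 transpositions; sign(π) = (−1)^112 = +1.
(99|133)_J = +1 (Zolotarev's lemma cross-check).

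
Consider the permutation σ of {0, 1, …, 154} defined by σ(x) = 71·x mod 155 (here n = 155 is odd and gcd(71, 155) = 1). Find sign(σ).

Orbit of 1 under x↦71x: [1, 71, 81, 16, 51, 56, 101]… (length divides ord_155(71)).
Decompose π into cycles: lengths [15, 15, 15, 15, 15, 15, 15, 15, 15, 15, 1, 1, 1, 1, 1] (15 cycles, including the fixed point 0).
15 cycles on 155: each ℓ→(−1)^(ℓ−1), product (−1)^140 = +1.

+1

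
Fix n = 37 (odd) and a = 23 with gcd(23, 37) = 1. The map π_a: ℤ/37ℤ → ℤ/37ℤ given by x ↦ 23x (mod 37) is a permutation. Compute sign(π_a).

Trace 6: π^k(6) = [6, 27, 29, 1, 23, 11, 31] for k=0..6.
The orbit structure of x ↦ 23x mod 37: 4 orbits of sizes [12, 12, 12, 1].
37 − 4 = 33 transpositions; sign(π) = (−1)^33 = -1.
Via Zolotarev, sign(π_{23}) = (23|37) = -1.

-1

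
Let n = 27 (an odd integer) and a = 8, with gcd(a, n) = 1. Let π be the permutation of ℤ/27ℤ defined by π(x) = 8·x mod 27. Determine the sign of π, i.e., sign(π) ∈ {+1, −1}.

Orbit of 17 under x↦8x: [17, 1, 8, 10, 26, 19]… (length divides ord_27(8)).
Cycle type of π: 6×3 + 2×4 + 1; total 8 cycles.
sign(π) = (−1)^{n − #cycles} = (−1)^{27−8} = (−1)^19 = -1.

-1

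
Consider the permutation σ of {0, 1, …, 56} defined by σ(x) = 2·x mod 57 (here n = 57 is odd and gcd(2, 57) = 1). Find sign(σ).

+1

Trace 50: π^k(50) = [50, 43, 29, 1, 2, 4, 8] for k=0..6.
5 cycles of lengths [18, 18, 18, 2, 1].
57 − 5 = 52 transpositions; sign(π) = (−1)^52 = +1.
Check: (2/57) = +1 by Zolotarev.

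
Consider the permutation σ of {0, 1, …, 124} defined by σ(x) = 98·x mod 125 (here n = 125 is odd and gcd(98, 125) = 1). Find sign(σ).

Orbit of 124 under x↦98x: [124, 27, 21, 58, 59, 32, 11]… (length divides ord_125(98)).
Decompose π into cycles: lengths [100, 20, 4, 1] (4 cycles, including the fixed point 0).
n − c = 125 − 4 = 121; sign = (−1)^121 = -1.

-1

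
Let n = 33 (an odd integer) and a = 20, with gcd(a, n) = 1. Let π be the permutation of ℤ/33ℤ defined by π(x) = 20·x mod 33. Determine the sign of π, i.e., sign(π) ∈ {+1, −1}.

Trace 16: π^k(16) = [16, 23, 31, 26, 25, 5, 1] for k=0..6.
π_20 has 6 disjoint cycles with lengths [10, 10, 5, 5, 2, 1] on {0,…,32}.
n − c = 33 − 6 = 27; sign = (−1)^27 = -1.

-1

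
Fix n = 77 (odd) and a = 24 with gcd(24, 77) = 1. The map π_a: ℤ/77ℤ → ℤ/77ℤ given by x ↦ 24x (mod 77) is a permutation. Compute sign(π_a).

Trace 52: π^k(52) = [52, 16, 76, 53, 40, 36, 17] for k=0..6.
π_24 has 5 disjoint cycles with lengths [30, 30, 10, 6, 1] on {0,…,76}.
sign(π) = (−1)^{n − #cycles} = (−1)^{77−5} = (−1)^72 = +1.

+1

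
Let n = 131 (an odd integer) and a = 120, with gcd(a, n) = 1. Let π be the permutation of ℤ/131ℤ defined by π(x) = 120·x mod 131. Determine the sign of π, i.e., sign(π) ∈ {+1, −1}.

-1

Orbit of 55 under x↦120x: [55, 50, 105, 24, 129, 22, 20]… (length divides ord_131(120)).
The orbit structure of x ↦ 120x mod 131: 2 orbits of sizes [130, 1].
2 cycles on 131: each ℓ→(−1)^(ℓ−1), product (−1)^129 = -1.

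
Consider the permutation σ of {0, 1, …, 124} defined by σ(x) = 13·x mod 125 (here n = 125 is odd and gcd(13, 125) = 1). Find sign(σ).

Orbit of 87 under x↦13x: [87, 6, 78, 14, 57, 116, 8]… (length divides ord_125(13)).
π_13 has 4 disjoint cycles with lengths [100, 20, 4, 1] on {0,…,124}.
With 4 cycles on 125 points, sign = (−1)^{125−4} = -1.
Via Zolotarev, sign(π_{13}) = (13|125) = -1.

-1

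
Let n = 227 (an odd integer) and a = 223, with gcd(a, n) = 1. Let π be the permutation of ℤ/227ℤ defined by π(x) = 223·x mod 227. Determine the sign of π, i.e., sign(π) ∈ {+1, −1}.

-1

Orbit of 4 under x↦223x: [4, 211, 64, 198, 116, 217, 40]… (length divides ord_227(223)).
Cycle type of π: 226 + 1; total 2 cycles.
n − c = 227 − 2 = 225; sign = (−1)^225 = -1.
Check: (223/227) = -1 by Zolotarev.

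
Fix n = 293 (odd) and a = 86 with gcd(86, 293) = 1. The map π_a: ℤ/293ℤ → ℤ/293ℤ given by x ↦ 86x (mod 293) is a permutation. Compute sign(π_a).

-1

Start at x=71: 71 → 246 → 60 → 179 → 158 → 110 → 84 → … (one orbit).
Cycle type of π: 292 + 1; total 2 cycles.
293 − 2 = 291 transpositions; sign(π) = (−1)^291 = -1.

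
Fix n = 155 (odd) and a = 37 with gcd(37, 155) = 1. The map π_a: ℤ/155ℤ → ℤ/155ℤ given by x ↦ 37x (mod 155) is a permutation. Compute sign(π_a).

Orbit of 129 under x↦37x: [129, 123, 56, 57, 94, 68, 36]… (length divides ord_155(37)).
π_37 has 17 disjoint cycles with lengths [12, 12, 12, 12, 12, 12, 12, 12, 12, 12, 6, 6, 6, 6, 6, 4, 1] on {0,…,154}.
n − c = 155 − 17 = 138; sign = (−1)^138 = +1.

+1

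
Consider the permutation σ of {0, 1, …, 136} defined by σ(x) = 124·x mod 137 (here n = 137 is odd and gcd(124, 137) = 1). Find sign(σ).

Trace 126: π^k(126) = [126, 6, 59, 55, 107, 116, 136] for k=0..6.
Decompose π into cycles: lengths [136, 1] (2 cycles, including the fixed point 0).
Σ(ℓ_i−1) = 137−2 = 135; sign = (−1)^135 = -1.

-1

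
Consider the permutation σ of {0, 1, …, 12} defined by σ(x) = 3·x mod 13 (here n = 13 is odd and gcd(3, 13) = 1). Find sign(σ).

+1

Trace 3: π^k(3) = [3, 9, 1] for k=0..2.
π_3 has 5 disjoint cycles with lengths [3, 3, 3, 3, 1] on {0,…,12}.
Σ(ℓ_i−1) = 13−5 = 8; sign = (−1)^8 = +1.
Via Zolotarev, sign(π_{3}) = (3|13) = +1.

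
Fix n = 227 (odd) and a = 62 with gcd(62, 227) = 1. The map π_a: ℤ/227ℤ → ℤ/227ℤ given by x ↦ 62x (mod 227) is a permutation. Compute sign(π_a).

+1

Start at x=112: 112 → 134 → 136 → 33 → 3 → 186 → 182 → … (one orbit).
3 cycles of lengths [113, 113, 1].
With 3 cycles on 227 points, sign = (−1)^{227−3} = +1.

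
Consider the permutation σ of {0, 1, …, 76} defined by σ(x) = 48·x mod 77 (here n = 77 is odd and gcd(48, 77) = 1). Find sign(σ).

Orbit of 15 under x↦48x: [15, 27, 64, 69, 1, 48, 71]… (length divides ord_77(48)).
12 cycles of lengths [10, 10, 10, 10, 10, 10, 5, 5, 2, 2, 2, 1].
With 12 cycles on 77 points, sign = (−1)^{77−12} = -1.
Check: (48/77) = -1 by Zolotarev.

-1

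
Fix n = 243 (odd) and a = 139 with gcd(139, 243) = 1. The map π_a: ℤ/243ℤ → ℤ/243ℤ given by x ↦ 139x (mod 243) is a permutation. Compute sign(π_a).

+1

Start at x=202: 202 → 133 → 19 → 211 → 169 → 163 → 58 → … (one orbit).
Cycle type of π: 81×2 + 27×2 + 9×2 + 3×2 + 1×3; total 11 cycles.
With 11 cycles on 243 points, sign = (−1)^{243−11} = +1.
Check: (139/243) = +1 by Zolotarev.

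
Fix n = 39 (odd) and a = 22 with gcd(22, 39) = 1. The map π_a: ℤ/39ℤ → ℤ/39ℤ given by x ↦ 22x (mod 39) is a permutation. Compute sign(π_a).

+1

Trace 22: π^k(22) = [22, 16, 1] for k=0..2.
The orbit structure of x ↦ 22x mod 39: 15 orbits of sizes [3, 3, 3, 3, 3, 3, 3, 3, 3, 3, 3, 3, 1, 1, 1].
39 − 15 = 24 transpositions; sign(π) = (−1)^24 = +1.
(22|39)_J = +1 (Zolotarev's lemma cross-check).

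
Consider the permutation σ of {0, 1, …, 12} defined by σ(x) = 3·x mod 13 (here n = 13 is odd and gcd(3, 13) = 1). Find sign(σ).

Orbit of 3 under x↦3x: [3, 9, 1]… (length divides ord_13(3)).
π_3 has 5 disjoint cycles with lengths [3, 3, 3, 3, 1] on {0,…,12}.
Σ(ℓ_i−1) = 13−5 = 8; sign = (−1)^8 = +1.

+1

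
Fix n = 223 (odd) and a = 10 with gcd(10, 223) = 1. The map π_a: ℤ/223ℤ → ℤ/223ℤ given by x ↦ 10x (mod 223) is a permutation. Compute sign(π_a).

-1

Orbit of 154 under x↦10x: [154, 202, 13, 130, 185, 66, 214]… (length divides ord_223(10)).
Decompose π into cycles: lengths [222, 1] (2 cycles, including the fixed point 0).
sign(π) = (−1)^{n − #cycles} = (−1)^{223−2} = (−1)^221 = -1.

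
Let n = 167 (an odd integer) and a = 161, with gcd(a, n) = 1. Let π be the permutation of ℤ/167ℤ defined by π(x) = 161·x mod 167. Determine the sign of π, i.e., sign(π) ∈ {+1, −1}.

Orbit of 59 under x↦161x: [59, 147, 120, 115, 145, 132, 43]… (length divides ord_167(161)).
π_161 has 2 disjoint cycles with lengths [166, 1] on {0,…,166}.
Σ(ℓ_i−1) = 167−2 = 165; sign = (−1)^165 = -1.
Check: (161/167) = -1 by Zolotarev.

-1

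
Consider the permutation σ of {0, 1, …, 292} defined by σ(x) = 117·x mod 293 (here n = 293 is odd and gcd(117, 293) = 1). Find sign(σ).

Trace 67: π^k(67) = [67, 221, 73, 44, 167, 201, 77] for k=0..6.
π_117 has 2 disjoint cycles with lengths [292, 1] on {0,…,292}.
sign(π) = (−1)^{n − #cycles} = (−1)^{293−2} = (−1)^291 = -1.
Via Zolotarev, sign(π_{117}) = (117|293) = -1.

-1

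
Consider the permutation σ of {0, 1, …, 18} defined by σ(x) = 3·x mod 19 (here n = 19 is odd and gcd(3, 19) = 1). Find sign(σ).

-1

Start at x=18: 18 → 16 → 10 → 11 → 14 → 4 → 12 → … (one orbit).
2 cycles of lengths [18, 1].
n − c = 19 − 2 = 17; sign = (−1)^17 = -1.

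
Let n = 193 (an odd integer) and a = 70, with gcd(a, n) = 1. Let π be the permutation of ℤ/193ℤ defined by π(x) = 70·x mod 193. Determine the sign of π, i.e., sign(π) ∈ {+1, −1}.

-1

Orbit of 191 under x↦70x: [191, 53, 43, 115, 137, 133, 46]… (length divides ord_193(70)).
Cycle type of π: 192 + 1; total 2 cycles.
With 2 cycles on 193 points, sign = (−1)^{193−2} = -1.
Check: (70/193) = -1 by Zolotarev.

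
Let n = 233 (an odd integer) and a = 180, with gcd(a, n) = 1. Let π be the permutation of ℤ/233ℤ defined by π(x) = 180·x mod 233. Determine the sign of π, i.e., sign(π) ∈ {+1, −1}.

-1

Orbit of 38 under x↦180x: [38, 83, 28, 147, 131, 47, 72]… (length divides ord_233(180)).
Cycle type of π: 232 + 1; total 2 cycles.
233 − 2 = 231 transpositions; sign(π) = (−1)^231 = -1.
Via Zolotarev, sign(π_{180}) = (180|233) = -1.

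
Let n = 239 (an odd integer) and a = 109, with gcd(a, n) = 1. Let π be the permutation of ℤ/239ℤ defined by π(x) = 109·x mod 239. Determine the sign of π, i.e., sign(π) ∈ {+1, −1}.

Trace 102: π^k(102) = [102, 124, 132, 48, 213, 34, 121] for k=0..6.
3 cycles of lengths [119, 119, 1].
3 cycles on 239: each ℓ→(−1)^(ℓ−1), product (−1)^236 = +1.
The Jacobi symbol (109|239) = +1 (Zolotarev) agrees.

+1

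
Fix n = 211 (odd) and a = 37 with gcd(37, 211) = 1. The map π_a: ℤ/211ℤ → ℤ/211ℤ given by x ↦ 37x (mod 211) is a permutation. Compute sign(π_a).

Start at x=114: 114 → 209 → 137 → 5 → 185 → 93 → 65 → … (one orbit).
Decompose π into cycles: lengths [105, 105, 1] (3 cycles, including the fixed point 0).
sign(π) = (−1)^{n − #cycles} = (−1)^{211−3} = (−1)^208 = +1.

+1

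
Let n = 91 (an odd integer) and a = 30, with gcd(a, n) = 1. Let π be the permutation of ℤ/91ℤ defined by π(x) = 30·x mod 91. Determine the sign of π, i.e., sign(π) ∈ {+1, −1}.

+1

Orbit of 81 under x↦30x: [81, 64, 9, 88, 1, 30]… (length divides ord_91(30)).
Decompose π into cycles: lengths [6, 6, 6, 6, 6, 6, 6, 6, 6, 6, 6, 6, 6, 6, 3, 3, 1] (17 cycles, including the fixed point 0).
n − c = 91 − 17 = 74; sign = (−1)^74 = +1.
Zolotarev: (30|91) = +1, matching the cycle-count sign.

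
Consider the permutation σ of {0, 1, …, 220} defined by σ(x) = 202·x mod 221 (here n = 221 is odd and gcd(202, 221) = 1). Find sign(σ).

-1

Trace 30: π^k(30) = [30, 93, 1, 202, 140, 213, 152] for k=0..6.
The orbit structure of x ↦ 202x mod 221: 12 orbits of sizes [24, 24, 24, 24, 24, 24, 24, 24, 12, 8, 8, 1].
12 cycles on 221: each ℓ→(−1)^(ℓ−1), product (−1)^209 = -1.
Check: (202/221) = -1 by Zolotarev.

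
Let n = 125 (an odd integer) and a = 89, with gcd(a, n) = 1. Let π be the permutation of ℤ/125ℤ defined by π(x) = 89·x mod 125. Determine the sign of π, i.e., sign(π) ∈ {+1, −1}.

+1

Trace 104: π^k(104) = [104, 6, 34, 26, 64, 71, 69] for k=0..6.
Decompose π into cycles: lengths [50, 50, 10, 10, 2, 2, 1] (7 cycles, including the fixed point 0).
n − c = 125 − 7 = 118; sign = (−1)^118 = +1.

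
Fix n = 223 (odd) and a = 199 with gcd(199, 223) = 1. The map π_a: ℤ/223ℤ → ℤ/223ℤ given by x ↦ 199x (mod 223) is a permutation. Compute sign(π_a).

+1

Trace 78: π^k(78) = [78, 135, 105, 156, 47, 210, 89] for k=0..6.
Cycle lengths of π_199 on ℤ/223ℤ: [111, 111, 1]; 3 cycles in total.
Σ(ℓ_i−1) = 223−3 = 220; sign = (−1)^220 = +1.
Check: (199/223) = +1 by Zolotarev.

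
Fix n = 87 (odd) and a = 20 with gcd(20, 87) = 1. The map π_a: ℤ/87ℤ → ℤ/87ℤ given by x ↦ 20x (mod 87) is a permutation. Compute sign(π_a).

Start at x=25: 25 → 65 → 82 → 74 → 1 → 20 → 52 → … (one orbit).
Cycle type of π: 14×4 + 7×4 + 2 + 1; total 10 cycles.
n − c = 87 − 10 = 77; sign = (−1)^77 = -1.

-1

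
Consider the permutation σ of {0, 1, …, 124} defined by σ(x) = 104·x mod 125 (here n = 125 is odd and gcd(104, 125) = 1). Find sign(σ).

Orbit of 21 under x↦104x: [21, 59, 11, 19, 101, 4, 41]… (length divides ord_125(104)).
π_104 has 7 disjoint cycles with lengths [50, 50, 10, 10, 2, 2, 1] on {0,…,124}.
With 7 cycles on 125 points, sign = (−1)^{125−7} = +1.
(104|125)_J = +1 (Zolotarev's lemma cross-check).

+1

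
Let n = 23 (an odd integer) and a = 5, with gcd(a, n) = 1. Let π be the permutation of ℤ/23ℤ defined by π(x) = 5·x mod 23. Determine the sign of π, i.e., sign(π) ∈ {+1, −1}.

Trace 22: π^k(22) = [22, 18, 21, 13, 19, 3, 15] for k=0..6.
2 cycles of lengths [22, 1].
Σ(ℓ_i−1) = 23−2 = 21; sign = (−1)^21 = -1.
(5|23)_J = -1 (Zolotarev's lemma cross-check).

-1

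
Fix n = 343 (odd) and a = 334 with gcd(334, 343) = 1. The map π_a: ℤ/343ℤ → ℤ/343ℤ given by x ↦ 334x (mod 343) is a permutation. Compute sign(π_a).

Trace 342: π^k(342) = [342, 9, 262, 43, 299, 53, 209] for k=0..6.
π_334 has 4 disjoint cycles with lengths [294, 42, 6, 1] on {0,…,342}.
343 − 4 = 339 transpositions; sign(π) = (−1)^339 = -1.

-1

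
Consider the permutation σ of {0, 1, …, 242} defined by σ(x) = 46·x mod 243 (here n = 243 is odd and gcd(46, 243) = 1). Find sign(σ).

Orbit of 64 under x↦46x: [64, 28, 73, 199, 163, 208, 91]… (length divides ord_243(46)).
27 cycles of lengths [27, 27, 27, 27, 27, 27, 9, 9, 9, 9, 9, 9, 3, 3, 3, 3, 3, 3, 1, 1, 1, 1, 1, 1, 1, 1, 1].
n − c = 243 − 27 = 216; sign = (−1)^216 = +1.
(46|243)_J = +1 (Zolotarev's lemma cross-check).

+1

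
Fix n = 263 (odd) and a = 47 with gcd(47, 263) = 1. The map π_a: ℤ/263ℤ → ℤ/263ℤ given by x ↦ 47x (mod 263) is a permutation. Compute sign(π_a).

Trace 181: π^k(181) = [181, 91, 69, 87, 144, 193, 129] for k=0..6.
2 cycles of lengths [262, 1].
n − c = 263 − 2 = 261; sign = (−1)^261 = -1.
Via Zolotarev, sign(π_{47}) = (47|263) = -1.

-1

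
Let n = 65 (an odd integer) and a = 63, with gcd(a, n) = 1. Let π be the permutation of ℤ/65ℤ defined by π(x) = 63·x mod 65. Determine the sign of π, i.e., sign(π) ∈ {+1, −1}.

+1

Orbit of 16 under x↦63x: [16, 33, 64, 2, 61, 8, 49]… (length divides ord_65(63)).
Cycle type of π: 12×5 + 4 + 1; total 7 cycles.
65 − 7 = 58 transpositions; sign(π) = (−1)^58 = +1.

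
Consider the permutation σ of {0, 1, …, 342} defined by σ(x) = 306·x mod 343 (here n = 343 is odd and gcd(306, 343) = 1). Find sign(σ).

Orbit of 240 under x↦306x: [240, 38, 309, 229, 102, 342, 37]… (length divides ord_343(306)).
Decompose π into cycles: lengths [294, 42, 6, 1] (4 cycles, including the fixed point 0).
With 4 cycles on 343 points, sign = (−1)^{343−4} = -1.

-1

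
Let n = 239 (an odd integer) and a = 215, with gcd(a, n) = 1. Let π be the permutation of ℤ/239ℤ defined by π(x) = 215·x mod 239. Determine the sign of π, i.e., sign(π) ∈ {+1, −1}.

-1

Trace 141: π^k(141) = [141, 201, 195, 100, 229, 1, 215] for k=0..6.
π_215 has 18 disjoint cycles with lengths [14, 14, 14, 14, 14, 14, 14, 14, 14, 14, 14, 14, 14, 14, 14, 14, 14, 1] on {0,…,238}.
18 cycles on 239: each ℓ→(−1)^(ℓ−1), product (−1)^221 = -1.
The Jacobi symbol (215|239) = -1 (Zolotarev) agrees.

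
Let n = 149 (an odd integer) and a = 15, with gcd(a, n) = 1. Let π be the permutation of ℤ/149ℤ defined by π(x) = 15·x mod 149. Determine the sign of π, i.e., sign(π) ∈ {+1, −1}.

Start at x=15: 15 → 76 → 97 → 114 → 71 → 22 → 32 → … (one orbit).
2 cycles of lengths [148, 1].
2 cycles on 149: each ℓ→(−1)^(ℓ−1), product (−1)^147 = -1.

-1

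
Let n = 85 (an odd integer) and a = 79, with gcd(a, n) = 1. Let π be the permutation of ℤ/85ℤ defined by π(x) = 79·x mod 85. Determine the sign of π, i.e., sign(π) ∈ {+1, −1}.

-1

Trace 79: π^k(79) = [79, 36, 39, 21, 44, 76, 54] for k=0..6.
π_79 has 8 disjoint cycles with lengths [16, 16, 16, 16, 16, 2, 2, 1] on {0,…,84}.
n − c = 85 − 8 = 77; sign = (−1)^77 = -1.
Via Zolotarev, sign(π_{79}) = (79|85) = -1.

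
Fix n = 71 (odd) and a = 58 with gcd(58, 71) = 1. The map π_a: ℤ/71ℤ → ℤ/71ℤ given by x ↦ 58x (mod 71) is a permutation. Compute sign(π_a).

+1

Trace 16: π^k(16) = [16, 5, 6, 64, 20, 24, 43] for k=0..6.
Decompose π into cycles: lengths [35, 35, 1] (3 cycles, including the fixed point 0).
71 − 3 = 68 transpositions; sign(π) = (−1)^68 = +1.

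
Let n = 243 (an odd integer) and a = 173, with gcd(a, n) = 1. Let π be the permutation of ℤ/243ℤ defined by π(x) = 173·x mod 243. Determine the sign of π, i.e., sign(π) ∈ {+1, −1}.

Orbit of 212 under x↦173x: [212, 226, 218, 49, 215, 16, 95]… (length divides ord_243(173)).
The orbit structure of x ↦ 173x mod 243: 6 orbits of sizes [162, 54, 18, 6, 2, 1].
sign(π) = (−1)^{n − #cycles} = (−1)^{243−6} = (−1)^237 = -1.
Check: (173/243) = -1 by Zolotarev.

-1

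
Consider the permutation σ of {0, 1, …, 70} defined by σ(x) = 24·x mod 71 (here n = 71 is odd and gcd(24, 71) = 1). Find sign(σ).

+1

Orbit of 49 under x↦24x: [49, 40, 37, 36, 12, 4, 25]… (length divides ord_71(24)).
Decompose π into cycles: lengths [35, 35, 1] (3 cycles, including the fixed point 0).
sign(π) = (−1)^{n − #cycles} = (−1)^{71−3} = (−1)^68 = +1.
Via Zolotarev, sign(π_{24}) = (24|71) = +1.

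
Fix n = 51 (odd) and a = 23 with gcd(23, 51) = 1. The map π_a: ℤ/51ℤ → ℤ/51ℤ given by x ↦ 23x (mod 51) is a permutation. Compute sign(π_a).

Trace 19: π^k(19) = [19, 29, 4, 41, 25, 14, 16] for k=0..6.
The orbit structure of x ↦ 23x mod 51: 5 orbits of sizes [16, 16, 16, 2, 1].
sign(π) = (−1)^{n − #cycles} = (−1)^{51−5} = (−1)^46 = +1.

+1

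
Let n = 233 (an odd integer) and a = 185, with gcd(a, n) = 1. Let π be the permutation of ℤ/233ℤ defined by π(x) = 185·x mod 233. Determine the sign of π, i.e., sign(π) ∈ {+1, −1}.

Trace 185: π^k(185) = [185, 207, 83, 210, 172, 132, 188] for k=0..6.
2 cycles of lengths [232, 1].
2 cycles on 233: each ℓ→(−1)^(ℓ−1), product (−1)^231 = -1.
Zolotarev: (185|233) = -1, matching the cycle-count sign.

-1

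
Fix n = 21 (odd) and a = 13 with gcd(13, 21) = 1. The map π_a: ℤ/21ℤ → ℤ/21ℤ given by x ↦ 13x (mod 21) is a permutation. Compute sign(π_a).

Start at x=13: 13 → 1 → 13 (one orbit).
Cycle lengths of π_13 on ℤ/21ℤ: [2, 2, 2, 2, 2, 2, 2, 2, 2, 1, 1, 1]; 12 cycles in total.
With 12 cycles on 21 points, sign = (−1)^{21−12} = -1.
(13|21)_J = -1 (Zolotarev's lemma cross-check).

-1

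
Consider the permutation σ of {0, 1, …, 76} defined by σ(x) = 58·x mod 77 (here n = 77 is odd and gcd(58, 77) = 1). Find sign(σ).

Start at x=37: 37 → 67 → 36 → 9 → 60 → 15 → 23 → … (one orbit).
The orbit structure of x ↦ 58x mod 77: 9 orbits of sizes [15, 15, 15, 15, 5, 5, 3, 3, 1].
n − c = 77 − 9 = 68; sign = (−1)^68 = +1.
Check: (58/77) = +1 by Zolotarev.

+1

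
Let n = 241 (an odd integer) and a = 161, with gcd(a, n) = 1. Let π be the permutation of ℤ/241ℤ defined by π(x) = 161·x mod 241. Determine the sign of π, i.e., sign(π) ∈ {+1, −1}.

Start at x=5: 5 → 82 → 188 → 143 → 128 → 123 → 41 → … (one orbit).
The orbit structure of x ↦ 161x mod 241: 3 orbits of sizes [120, 120, 1].
n − c = 241 − 3 = 238; sign = (−1)^238 = +1.

+1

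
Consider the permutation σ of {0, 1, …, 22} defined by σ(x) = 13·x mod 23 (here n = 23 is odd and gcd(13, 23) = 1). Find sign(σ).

Start at x=1: 1 → 13 → 8 → 12 → 18 → 4 → 6 → … (one orbit).
The orbit structure of x ↦ 13x mod 23: 3 orbits of sizes [11, 11, 1].
23 − 3 = 20 transpositions; sign(π) = (−1)^20 = +1.
(13|23)_J = +1 (Zolotarev's lemma cross-check).

+1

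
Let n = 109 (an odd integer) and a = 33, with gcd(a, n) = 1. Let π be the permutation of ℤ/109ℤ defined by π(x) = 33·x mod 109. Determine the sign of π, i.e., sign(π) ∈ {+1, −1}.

-1

Start at x=108: 108 → 76 → 1 → 33 → 108 (one orbit).
Cycle type of π: 4×27 + 1; total 28 cycles.
28 cycles on 109: each ℓ→(−1)^(ℓ−1), product (−1)^81 = -1.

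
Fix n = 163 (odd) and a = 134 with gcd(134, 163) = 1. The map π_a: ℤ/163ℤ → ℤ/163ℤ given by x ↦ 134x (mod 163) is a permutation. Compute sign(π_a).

Start at x=35: 35 → 126 → 95 → 16 → 25 → 90 → 161 → … (one orbit).
The orbit structure of x ↦ 134x mod 163: 3 orbits of sizes [81, 81, 1].
With 3 cycles on 163 points, sign = (−1)^{163−3} = +1.

+1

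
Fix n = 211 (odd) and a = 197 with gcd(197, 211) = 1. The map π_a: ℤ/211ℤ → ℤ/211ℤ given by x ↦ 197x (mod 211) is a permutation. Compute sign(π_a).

Start at x=210: 210 → 14 → 15 → 1 → 197 → 196 → 210 (one orbit).
The orbit structure of x ↦ 197x mod 211: 36 orbits of sizes [6, 6, 6, 6, 6, 6, 6, 6, 6, 6, 6, 6, 6, 6, 6, 6, 6, 6, 6, 6, 6, 6, 6, 6, 6, 6, 6, 6, 6, 6, 6, 6, 6, 6, 6, 1].
36 cycles on 211: each ℓ→(−1)^(ℓ−1), product (−1)^175 = -1.
Via Zolotarev, sign(π_{197}) = (197|211) = -1.

-1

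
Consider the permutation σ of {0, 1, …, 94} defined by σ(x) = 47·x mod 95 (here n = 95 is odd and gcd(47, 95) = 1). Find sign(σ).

-1

Orbit of 11 under x↦47x: [11, 42, 74, 58, 66, 62, 64]… (length divides ord_95(47)).
Decompose π into cycles: lengths [36, 36, 9, 9, 4, 1] (6 cycles, including the fixed point 0).
Σ(ℓ_i−1) = 95−6 = 89; sign = (−1)^89 = -1.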